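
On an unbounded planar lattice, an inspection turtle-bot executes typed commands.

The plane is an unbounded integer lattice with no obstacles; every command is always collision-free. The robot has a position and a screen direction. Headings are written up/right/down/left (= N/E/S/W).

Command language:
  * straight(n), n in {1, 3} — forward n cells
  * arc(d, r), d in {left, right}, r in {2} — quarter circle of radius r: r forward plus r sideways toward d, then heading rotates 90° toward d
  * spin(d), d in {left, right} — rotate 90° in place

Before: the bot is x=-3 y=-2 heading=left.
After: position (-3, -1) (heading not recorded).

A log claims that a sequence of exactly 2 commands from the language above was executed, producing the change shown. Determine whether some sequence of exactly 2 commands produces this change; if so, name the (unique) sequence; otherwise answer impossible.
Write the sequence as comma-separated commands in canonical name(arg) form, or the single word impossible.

key: running straight(1) before spin(right) would end elsewhere — order is forced
initial: x=-3 y=-2 heading=left
[1] after spin(right): x=-3 y=-2 heading=up
[2] after straight(1): x=-3 y=-1 heading=up
all 36 alternatives checked — unique.

spin(right), straight(1)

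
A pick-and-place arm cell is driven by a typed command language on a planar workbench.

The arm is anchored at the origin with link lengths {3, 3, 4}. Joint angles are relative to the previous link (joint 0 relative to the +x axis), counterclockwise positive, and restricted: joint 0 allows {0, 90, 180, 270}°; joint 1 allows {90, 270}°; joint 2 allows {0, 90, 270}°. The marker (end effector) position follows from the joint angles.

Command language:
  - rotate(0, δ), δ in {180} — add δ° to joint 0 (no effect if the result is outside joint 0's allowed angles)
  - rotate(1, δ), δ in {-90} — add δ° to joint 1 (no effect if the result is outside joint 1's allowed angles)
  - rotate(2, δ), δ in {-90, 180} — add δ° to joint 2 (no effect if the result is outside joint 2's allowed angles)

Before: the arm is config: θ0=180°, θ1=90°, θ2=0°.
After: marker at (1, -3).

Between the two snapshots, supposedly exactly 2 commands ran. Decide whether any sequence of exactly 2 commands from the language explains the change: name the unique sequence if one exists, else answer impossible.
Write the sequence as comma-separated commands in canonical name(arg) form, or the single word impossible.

rotate(2, -90), rotate(2, 180)

key: running rotate(2, 180) before rotate(2, -90) would end elsewhere — order is forced
start: config: θ0=180°, θ1=90°, θ2=0°
step 1 (rotate(2, -90)): config: θ0=180°, θ1=90°, θ2=270°
step 2 (rotate(2, 180)): config: θ0=180°, θ1=90°, θ2=90°
no other 2-command option fits: unique.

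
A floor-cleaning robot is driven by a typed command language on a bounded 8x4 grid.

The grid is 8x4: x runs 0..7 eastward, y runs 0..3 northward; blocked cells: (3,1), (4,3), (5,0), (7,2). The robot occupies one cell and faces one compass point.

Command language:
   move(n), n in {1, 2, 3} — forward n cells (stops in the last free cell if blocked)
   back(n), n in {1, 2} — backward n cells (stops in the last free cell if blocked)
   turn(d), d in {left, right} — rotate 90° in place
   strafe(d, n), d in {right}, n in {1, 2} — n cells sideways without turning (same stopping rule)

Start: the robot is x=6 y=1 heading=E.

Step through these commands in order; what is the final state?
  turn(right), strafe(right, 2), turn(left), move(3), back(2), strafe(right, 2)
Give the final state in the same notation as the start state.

x=5 y=1 heading=E

begin: x=6 y=1 heading=E
t=1 turn(right) ⇒ x=6 y=1 heading=S
t=2 strafe(right, 2) ⇒ x=4 y=1 heading=S
t=3 turn(left) ⇒ x=4 y=1 heading=E
t=4 move(3) ⇒ x=7 y=1 heading=E
t=5 back(2) ⇒ x=5 y=1 heading=E
t=6 strafe(right, 2) ⇒ x=5 y=1 heading=E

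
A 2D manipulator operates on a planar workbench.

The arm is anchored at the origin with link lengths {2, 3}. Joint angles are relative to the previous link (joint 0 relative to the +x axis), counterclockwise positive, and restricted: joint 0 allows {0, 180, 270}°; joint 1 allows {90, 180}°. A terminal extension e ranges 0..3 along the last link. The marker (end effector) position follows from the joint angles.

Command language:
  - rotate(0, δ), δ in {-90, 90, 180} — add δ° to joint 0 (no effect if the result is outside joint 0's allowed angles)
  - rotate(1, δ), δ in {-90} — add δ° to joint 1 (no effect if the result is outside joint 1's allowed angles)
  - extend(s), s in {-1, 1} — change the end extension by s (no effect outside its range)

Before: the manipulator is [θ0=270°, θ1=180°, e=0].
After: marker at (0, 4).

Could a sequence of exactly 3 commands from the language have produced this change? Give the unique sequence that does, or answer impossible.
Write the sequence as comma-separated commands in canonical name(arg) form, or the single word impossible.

from: [θ0=270°, θ1=180°, e=0]
[1] after extend(1): [θ0=270°, θ1=180°, e=1]
[2] after extend(1): [θ0=270°, θ1=180°, e=2]
[3] after extend(1): [θ0=270°, θ1=180°, e=3]
no rival 3-sequence matches.

extend(1), extend(1), extend(1)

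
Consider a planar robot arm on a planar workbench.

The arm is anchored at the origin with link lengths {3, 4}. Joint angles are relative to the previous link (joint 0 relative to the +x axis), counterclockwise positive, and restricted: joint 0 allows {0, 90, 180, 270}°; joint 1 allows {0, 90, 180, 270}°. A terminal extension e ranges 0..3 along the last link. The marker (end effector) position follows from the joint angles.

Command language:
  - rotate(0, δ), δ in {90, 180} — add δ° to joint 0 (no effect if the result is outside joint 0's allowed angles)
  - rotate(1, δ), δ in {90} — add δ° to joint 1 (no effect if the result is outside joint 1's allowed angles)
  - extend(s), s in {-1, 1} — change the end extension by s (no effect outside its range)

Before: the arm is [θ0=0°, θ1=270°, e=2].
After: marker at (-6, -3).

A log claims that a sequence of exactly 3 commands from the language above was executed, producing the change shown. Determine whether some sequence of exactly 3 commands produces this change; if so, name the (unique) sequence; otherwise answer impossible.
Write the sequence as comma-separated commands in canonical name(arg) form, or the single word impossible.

start: [θ0=0°, θ1=270°, e=2]
t=1 rotate(0, 90) ⇒ [θ0=90°, θ1=270°, e=2]
t=2 rotate(0, 90) ⇒ [θ0=180°, θ1=270°, e=2]
t=3 rotate(0, 90) ⇒ [θ0=270°, θ1=270°, e=2]
no rival 3-sequence matches.

rotate(0, 90), rotate(0, 90), rotate(0, 90)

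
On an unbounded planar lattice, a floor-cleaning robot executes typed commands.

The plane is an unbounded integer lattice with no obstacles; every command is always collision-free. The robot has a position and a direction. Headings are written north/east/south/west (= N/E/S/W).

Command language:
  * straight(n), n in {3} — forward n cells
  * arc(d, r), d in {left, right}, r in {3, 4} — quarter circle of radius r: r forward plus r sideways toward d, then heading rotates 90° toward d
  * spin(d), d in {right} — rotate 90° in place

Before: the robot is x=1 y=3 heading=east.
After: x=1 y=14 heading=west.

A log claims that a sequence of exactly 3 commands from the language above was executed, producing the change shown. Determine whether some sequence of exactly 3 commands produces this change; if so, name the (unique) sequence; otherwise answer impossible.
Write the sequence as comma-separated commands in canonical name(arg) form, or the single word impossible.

key: position moved to (1,14) AND the heading swung to W — translation plus rotation needed
initial: x=1 y=3 heading=east
[1] after arc(left, 4): x=5 y=7 heading=north
[2] after straight(3): x=5 y=10 heading=north
[3] after arc(left, 4): x=1 y=14 heading=west
uniquely the one of 216 3-step routes that fits.

arc(left, 4), straight(3), arc(left, 4)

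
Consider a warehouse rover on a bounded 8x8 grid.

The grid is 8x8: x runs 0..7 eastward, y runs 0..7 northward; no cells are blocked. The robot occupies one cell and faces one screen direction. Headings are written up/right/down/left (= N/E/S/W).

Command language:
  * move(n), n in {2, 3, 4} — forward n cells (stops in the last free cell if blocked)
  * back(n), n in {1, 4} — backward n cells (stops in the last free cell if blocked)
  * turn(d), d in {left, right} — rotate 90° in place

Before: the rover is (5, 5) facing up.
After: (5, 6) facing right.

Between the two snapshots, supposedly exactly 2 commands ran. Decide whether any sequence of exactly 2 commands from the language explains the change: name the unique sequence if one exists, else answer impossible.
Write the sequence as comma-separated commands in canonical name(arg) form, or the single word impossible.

impossible

every 2-command combo misses the target.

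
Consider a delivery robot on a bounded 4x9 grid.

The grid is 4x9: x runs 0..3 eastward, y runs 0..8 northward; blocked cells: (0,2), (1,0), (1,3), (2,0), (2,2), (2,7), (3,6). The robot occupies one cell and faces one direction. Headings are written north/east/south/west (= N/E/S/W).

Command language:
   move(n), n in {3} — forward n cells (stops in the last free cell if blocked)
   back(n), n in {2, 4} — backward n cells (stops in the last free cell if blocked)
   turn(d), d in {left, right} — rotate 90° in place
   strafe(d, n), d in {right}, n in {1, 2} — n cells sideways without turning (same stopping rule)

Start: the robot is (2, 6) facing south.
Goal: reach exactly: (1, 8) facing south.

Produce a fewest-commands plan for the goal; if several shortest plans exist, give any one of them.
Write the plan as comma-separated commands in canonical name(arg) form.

begin: (2, 6) facing south
[1] after strafe(right, 1): (1, 6) facing south
[2] after back(2): (1, 8) facing south
minimal: 2 command(s), checked below 2.

strafe(right, 1), back(2)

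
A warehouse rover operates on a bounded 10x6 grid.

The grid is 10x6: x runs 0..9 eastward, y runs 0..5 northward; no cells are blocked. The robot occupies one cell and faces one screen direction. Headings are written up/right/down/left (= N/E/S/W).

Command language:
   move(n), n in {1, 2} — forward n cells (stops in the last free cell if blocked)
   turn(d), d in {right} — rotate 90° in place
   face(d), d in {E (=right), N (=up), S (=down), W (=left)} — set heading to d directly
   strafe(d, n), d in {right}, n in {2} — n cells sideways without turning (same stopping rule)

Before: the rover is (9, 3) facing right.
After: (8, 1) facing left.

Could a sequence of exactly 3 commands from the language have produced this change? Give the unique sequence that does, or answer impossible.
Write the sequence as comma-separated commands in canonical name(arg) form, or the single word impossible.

strafe(right, 2), face(W), move(1)

key: running move(1) before strafe(right, 2) would end elsewhere — order is forced
from: (9, 3) facing right
[1] after strafe(right, 2): (9, 1) facing right
[2] after face(W): (9, 1) facing left
[3] after move(1): (8, 1) facing left
no other 3-command option fits: unique.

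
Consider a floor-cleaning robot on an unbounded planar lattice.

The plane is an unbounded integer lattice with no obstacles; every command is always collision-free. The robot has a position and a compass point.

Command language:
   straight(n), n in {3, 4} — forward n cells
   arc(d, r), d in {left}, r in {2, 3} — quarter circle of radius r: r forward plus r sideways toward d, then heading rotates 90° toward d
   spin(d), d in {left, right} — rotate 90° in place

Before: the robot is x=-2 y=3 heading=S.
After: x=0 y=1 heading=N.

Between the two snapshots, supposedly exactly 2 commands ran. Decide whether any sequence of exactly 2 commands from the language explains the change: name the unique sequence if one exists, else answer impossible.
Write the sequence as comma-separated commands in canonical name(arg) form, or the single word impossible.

arc(left, 2), spin(left)

key: cell and facing (now N) both changed — the 2 commands mix motion and turning
initial: x=-2 y=3 heading=S
step 1 (arc(left, 2)): x=0 y=1 heading=E
step 2 (spin(left)): x=0 y=1 heading=N
uniquely the one of 36 2-step routes that fits.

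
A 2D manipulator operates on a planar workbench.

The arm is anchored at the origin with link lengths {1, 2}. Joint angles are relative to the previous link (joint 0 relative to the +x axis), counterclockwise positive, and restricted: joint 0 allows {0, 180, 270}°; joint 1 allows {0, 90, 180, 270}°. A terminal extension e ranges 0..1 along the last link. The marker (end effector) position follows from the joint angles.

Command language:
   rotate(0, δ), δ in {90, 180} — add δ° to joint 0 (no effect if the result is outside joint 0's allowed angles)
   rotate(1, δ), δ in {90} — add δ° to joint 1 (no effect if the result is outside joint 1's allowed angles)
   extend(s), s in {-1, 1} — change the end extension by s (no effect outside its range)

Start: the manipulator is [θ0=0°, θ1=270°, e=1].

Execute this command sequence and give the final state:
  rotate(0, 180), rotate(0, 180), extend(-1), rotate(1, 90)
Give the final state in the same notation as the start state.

[θ0=0°, θ1=0°, e=0]

initial: [θ0=0°, θ1=270°, e=1]
[1] after rotate(0, 180): [θ0=180°, θ1=270°, e=1]
[2] after rotate(0, 180): [θ0=0°, θ1=270°, e=1]
[3] after extend(-1): [θ0=0°, θ1=270°, e=0]
[4] after rotate(1, 90): [θ0=0°, θ1=0°, e=0]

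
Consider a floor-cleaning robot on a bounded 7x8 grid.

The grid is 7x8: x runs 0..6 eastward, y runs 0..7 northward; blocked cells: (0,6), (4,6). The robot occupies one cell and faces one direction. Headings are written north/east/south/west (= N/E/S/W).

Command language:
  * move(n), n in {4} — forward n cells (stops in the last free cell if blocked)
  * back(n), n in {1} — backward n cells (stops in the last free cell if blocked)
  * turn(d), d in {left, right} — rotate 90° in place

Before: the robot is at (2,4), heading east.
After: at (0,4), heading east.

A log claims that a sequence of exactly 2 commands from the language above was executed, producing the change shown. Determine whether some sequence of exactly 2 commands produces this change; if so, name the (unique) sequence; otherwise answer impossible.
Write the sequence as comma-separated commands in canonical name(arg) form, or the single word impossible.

key: heading stays E — no command in the sequence turns
from: at (2,4), heading east
[1] after back(1): at (1,4), heading east
[2] after back(1): at (0,4), heading east
uniquely the one of 16 2-step routes that fits.

back(1), back(1)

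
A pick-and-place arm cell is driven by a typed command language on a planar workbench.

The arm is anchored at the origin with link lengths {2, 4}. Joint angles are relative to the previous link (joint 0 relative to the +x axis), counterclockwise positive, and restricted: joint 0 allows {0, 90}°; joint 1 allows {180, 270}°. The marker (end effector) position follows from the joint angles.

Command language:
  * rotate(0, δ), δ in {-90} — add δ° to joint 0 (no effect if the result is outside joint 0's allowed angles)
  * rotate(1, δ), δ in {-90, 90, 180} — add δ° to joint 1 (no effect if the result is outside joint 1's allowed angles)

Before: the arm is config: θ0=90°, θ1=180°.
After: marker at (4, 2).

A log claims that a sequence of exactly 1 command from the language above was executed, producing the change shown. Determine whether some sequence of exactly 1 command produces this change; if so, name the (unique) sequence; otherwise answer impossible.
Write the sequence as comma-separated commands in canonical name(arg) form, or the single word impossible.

rotate(1, 90)

begin: config: θ0=90°, θ1=180°
t=1 rotate(1, 90) ⇒ config: θ0=90°, θ1=270°
all 4 alternatives checked — unique.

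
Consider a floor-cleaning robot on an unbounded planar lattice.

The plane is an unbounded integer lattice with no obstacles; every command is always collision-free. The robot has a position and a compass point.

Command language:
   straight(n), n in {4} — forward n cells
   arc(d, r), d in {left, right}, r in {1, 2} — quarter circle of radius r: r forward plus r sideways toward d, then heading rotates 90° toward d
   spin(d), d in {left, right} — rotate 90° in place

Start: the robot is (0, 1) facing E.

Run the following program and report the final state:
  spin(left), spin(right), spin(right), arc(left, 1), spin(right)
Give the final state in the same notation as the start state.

(1, 0) facing S

initial: (0, 1) facing E
1. spin(left) → (0, 1) facing N
2. spin(right) → (0, 1) facing E
3. spin(right) → (0, 1) facing S
4. arc(left, 1) → (1, 0) facing E
5. spin(right) → (1, 0) facing S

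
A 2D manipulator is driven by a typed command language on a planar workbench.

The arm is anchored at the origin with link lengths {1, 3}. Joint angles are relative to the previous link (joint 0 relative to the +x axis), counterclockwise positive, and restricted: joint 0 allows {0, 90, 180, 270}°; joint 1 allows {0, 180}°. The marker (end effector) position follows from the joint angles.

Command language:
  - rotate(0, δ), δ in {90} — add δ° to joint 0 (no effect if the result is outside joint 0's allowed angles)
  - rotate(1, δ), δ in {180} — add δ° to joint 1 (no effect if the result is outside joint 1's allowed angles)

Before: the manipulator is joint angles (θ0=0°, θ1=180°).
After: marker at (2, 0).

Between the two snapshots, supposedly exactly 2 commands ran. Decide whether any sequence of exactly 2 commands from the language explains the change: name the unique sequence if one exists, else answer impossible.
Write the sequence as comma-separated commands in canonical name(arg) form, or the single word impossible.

initial: joint angles (θ0=0°, θ1=180°)
1. rotate(0, 90) → joint angles (θ0=90°, θ1=180°)
2. rotate(0, 90) → joint angles (θ0=180°, θ1=180°)
uniquely the one of 4 2-step routes that fits.

rotate(0, 90), rotate(0, 90)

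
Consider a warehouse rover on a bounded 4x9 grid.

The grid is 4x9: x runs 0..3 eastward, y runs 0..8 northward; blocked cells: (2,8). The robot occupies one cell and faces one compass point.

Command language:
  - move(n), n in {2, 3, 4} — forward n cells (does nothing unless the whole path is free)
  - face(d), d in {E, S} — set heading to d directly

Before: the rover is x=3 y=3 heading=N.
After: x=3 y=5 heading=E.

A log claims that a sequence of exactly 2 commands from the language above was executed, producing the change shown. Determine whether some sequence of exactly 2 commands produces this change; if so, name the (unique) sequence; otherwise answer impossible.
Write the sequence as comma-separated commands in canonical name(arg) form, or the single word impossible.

key: position moved to (3,5) AND the heading swung to E — translation plus rotation needed
t0: x=3 y=3 heading=N
step 1 (move(2)): x=3 y=5 heading=N
step 2 (face(E)): x=3 y=5 heading=E
no other 2-command option fits: unique.

move(2), face(E)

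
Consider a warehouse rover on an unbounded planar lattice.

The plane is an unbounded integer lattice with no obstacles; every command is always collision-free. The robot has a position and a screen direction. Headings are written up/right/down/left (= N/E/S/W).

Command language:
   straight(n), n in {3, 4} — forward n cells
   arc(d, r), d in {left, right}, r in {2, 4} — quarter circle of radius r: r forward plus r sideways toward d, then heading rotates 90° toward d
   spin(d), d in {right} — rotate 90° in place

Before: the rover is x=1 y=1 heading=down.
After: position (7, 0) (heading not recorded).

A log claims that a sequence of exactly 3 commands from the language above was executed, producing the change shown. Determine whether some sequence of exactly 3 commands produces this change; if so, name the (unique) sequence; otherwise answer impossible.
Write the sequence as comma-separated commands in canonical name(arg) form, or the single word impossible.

key: running arc(left, 4) before straight(3) would end elsewhere — order is forced
initial: x=1 y=1 heading=down
step 1 (straight(3)): x=1 y=-2 heading=down
step 2 (arc(left, 2)): x=3 y=-4 heading=right
step 3 (arc(left, 4)): x=7 y=0 heading=up
no other 3-command option fits: unique.

straight(3), arc(left, 2), arc(left, 4)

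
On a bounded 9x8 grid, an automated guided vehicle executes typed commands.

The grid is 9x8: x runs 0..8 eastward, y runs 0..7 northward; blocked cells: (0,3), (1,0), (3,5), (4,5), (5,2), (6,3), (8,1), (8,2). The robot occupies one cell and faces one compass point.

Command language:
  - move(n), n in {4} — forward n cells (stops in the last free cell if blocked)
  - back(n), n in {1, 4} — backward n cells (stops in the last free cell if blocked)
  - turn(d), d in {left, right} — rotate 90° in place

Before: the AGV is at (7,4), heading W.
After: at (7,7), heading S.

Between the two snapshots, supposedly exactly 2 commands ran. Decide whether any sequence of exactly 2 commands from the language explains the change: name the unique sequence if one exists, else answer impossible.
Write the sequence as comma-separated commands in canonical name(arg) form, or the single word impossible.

key: running back(4) before turn(left) would end elsewhere — order is forced
from: at (7,4), heading W
[1] after turn(left): at (7,4), heading S
[2] after back(4): at (7,7), heading S
no other 2-command option fits: unique.

turn(left), back(4)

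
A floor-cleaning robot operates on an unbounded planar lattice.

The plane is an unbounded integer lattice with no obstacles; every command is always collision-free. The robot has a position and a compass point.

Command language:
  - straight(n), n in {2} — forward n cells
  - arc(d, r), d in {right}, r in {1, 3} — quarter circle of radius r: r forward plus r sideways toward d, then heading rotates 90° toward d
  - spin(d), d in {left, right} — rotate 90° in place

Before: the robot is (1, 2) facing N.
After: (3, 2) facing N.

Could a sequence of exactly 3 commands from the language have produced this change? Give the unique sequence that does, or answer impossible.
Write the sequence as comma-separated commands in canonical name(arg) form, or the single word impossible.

spin(right), straight(2), spin(left)

key: still facing N at the end — net rotation zero over 3 steps
from: (1, 2) facing N
1. spin(right) → (1, 2) facing E
2. straight(2) → (3, 2) facing E
3. spin(left) → (3, 2) facing N
no other 3-command option fits: unique.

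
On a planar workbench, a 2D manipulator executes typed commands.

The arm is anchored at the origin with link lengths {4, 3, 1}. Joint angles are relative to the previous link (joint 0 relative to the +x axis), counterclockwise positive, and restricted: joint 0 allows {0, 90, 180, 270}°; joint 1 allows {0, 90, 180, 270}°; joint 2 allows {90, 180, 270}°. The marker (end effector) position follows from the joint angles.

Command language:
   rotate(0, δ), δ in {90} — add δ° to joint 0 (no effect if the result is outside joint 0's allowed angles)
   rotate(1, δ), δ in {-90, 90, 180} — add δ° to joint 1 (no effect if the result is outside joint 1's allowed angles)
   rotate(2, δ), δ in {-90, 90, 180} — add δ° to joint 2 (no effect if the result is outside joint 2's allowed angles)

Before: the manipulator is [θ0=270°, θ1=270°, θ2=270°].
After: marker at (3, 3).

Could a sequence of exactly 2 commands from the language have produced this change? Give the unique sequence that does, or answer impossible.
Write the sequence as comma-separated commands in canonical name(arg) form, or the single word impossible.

rotate(0, 90), rotate(0, 90)

start: [θ0=270°, θ1=270°, θ2=270°]
t=1 rotate(0, 90) ⇒ [θ0=0°, θ1=270°, θ2=270°]
t=2 rotate(0, 90) ⇒ [θ0=90°, θ1=270°, θ2=270°]
uniquely the one of 49 2-step routes that fits.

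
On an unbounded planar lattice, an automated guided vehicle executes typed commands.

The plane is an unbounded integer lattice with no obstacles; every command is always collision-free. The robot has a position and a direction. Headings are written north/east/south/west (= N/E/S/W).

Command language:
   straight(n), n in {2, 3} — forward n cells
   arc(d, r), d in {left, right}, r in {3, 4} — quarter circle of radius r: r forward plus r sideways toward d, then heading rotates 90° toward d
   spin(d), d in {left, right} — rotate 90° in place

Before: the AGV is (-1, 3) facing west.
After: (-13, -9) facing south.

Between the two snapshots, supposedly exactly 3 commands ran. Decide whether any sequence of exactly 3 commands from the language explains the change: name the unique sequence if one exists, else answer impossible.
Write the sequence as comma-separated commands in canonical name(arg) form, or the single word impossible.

arc(left, 4), arc(right, 4), arc(left, 4)

key: position moved to (-13,-9) AND the heading swung to S — translation plus rotation needed
start: (-1, 3) facing west
1. arc(left, 4) → (-5, -1) facing south
2. arc(right, 4) → (-9, -5) facing west
3. arc(left, 4) → (-13, -9) facing south
all 512 alternatives checked — unique.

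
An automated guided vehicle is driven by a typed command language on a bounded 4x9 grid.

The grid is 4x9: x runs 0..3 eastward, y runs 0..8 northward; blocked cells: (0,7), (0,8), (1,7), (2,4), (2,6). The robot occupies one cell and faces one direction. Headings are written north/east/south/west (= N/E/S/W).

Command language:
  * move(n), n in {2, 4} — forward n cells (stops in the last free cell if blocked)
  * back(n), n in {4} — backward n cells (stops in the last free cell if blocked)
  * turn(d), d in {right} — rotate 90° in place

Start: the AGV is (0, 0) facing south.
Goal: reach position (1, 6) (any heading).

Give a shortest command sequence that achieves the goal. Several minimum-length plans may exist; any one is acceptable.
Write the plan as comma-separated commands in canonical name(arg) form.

back(4), back(4), turn(right), back(4)

initial: (0, 0) facing south
[1] after back(4): (0, 4) facing south
[2] after back(4): (0, 6) facing south
[3] after turn(right): (0, 6) facing west
[4] after back(4): (1, 6) facing west
minimal: 4 command(s), checked below 4.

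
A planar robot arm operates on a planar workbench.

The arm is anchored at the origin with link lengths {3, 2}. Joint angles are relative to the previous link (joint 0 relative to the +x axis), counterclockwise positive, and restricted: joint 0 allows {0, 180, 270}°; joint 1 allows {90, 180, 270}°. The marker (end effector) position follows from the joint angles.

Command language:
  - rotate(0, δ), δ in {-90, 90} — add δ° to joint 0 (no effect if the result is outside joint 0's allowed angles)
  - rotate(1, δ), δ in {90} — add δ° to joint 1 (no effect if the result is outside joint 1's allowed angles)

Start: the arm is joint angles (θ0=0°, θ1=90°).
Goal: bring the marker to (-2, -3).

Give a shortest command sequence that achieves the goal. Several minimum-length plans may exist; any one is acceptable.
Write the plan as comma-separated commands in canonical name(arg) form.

begin: joint angles (θ0=0°, θ1=90°)
[1] after rotate(1, 90): joint angles (θ0=0°, θ1=180°)
[2] after rotate(1, 90): joint angles (θ0=0°, θ1=270°)
[3] after rotate(0, -90): joint angles (θ0=270°, θ1=270°)
nothing shorter than 3 reaches the goal.

rotate(1, 90), rotate(1, 90), rotate(0, -90)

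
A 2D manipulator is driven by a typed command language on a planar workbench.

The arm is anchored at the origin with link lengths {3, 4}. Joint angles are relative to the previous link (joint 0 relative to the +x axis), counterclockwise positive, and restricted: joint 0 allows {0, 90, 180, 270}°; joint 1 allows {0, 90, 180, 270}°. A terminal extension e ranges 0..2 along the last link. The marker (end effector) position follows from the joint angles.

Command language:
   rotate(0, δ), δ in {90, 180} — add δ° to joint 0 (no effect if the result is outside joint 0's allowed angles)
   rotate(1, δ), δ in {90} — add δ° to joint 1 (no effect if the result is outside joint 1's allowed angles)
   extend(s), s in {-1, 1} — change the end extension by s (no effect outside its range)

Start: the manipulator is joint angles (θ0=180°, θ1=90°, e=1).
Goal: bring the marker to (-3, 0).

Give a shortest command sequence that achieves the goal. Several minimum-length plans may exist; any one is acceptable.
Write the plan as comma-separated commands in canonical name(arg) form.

extend(1), rotate(1, 90), rotate(0, 180)

begin: joint angles (θ0=180°, θ1=90°, e=1)
[1] after extend(1): joint angles (θ0=180°, θ1=90°, e=2)
[2] after rotate(1, 90): joint angles (θ0=180°, θ1=180°, e=2)
[3] after rotate(0, 180): joint angles (θ0=0°, θ1=180°, e=2)
shorter routes all fall short; 3 is best.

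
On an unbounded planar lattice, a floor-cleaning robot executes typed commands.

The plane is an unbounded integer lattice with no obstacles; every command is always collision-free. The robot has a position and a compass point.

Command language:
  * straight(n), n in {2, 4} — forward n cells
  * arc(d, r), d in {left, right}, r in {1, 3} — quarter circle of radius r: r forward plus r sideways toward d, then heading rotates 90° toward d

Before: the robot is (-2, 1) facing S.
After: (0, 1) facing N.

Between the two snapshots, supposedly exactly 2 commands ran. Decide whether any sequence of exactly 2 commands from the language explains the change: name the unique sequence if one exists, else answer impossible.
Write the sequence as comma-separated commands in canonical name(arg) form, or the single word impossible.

arc(left, 1), arc(left, 1)

key: position moved to (0,1) AND the heading swung to N — translation plus rotation needed
start: (-2, 1) facing S
1. arc(left, 1) → (-1, 0) facing E
2. arc(left, 1) → (0, 1) facing N
all 36 alternatives checked — unique.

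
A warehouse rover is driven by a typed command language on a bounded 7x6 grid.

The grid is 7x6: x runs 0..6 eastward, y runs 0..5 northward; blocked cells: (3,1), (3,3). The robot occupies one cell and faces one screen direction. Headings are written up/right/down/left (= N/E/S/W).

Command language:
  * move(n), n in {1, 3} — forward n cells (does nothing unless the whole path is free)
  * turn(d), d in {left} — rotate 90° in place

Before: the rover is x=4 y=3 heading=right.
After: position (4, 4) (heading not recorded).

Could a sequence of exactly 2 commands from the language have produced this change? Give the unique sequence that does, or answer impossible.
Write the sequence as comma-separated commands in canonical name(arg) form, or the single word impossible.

key: running move(1) before turn(left) would end elsewhere — order is forced
t0: x=4 y=3 heading=right
1. turn(left) → x=4 y=3 heading=up
2. move(1) → x=4 y=4 heading=up
no other 2-command option fits: unique.

turn(left), move(1)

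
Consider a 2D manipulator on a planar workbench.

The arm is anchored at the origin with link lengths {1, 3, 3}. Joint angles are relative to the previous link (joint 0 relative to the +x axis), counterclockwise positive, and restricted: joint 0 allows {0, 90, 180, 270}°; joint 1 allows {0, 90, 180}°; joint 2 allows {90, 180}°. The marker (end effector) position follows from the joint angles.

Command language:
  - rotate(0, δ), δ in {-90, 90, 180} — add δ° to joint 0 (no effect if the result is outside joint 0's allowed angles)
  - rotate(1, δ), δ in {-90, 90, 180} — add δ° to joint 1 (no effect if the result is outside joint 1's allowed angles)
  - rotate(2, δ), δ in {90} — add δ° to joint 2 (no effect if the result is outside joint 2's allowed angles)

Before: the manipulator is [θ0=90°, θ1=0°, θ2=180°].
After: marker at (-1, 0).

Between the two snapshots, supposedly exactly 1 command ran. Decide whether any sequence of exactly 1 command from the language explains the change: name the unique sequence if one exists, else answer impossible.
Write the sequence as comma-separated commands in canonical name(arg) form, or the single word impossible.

rotate(0, 90)

from: [θ0=90°, θ1=0°, θ2=180°]
t=1 rotate(0, 90) ⇒ [θ0=180°, θ1=0°, θ2=180°]
no rival 1-sequence matches.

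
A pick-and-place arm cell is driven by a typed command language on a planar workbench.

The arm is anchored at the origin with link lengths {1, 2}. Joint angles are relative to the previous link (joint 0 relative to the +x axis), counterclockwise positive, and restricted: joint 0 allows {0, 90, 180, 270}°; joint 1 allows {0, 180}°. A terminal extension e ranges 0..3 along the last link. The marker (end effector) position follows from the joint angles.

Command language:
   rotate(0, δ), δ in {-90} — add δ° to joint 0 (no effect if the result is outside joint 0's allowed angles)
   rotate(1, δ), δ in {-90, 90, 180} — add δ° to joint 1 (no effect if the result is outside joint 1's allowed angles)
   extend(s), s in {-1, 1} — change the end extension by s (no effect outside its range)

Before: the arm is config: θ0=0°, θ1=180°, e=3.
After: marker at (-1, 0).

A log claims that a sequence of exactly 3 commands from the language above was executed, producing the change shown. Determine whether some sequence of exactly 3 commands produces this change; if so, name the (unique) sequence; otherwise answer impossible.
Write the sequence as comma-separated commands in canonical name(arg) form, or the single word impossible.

begin: config: θ0=0°, θ1=180°, e=3
t=1 extend(-1) ⇒ config: θ0=0°, θ1=180°, e=2
t=2 extend(-1) ⇒ config: θ0=0°, θ1=180°, e=1
t=3 extend(-1) ⇒ config: θ0=0°, θ1=180°, e=0
no other 3-command option fits: unique.

extend(-1), extend(-1), extend(-1)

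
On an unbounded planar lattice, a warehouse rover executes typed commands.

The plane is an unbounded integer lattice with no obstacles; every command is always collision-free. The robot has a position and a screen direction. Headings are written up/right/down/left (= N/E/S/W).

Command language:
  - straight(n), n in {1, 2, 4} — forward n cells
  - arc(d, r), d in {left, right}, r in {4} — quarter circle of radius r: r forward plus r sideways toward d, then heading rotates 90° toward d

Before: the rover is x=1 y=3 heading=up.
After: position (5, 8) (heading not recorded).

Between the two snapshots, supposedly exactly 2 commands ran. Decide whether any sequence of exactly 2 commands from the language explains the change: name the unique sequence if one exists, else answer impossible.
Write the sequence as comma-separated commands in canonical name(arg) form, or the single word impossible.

straight(1), arc(right, 4)

key: order matters: swapping straight(1) and arc(right, 4) lands elsewhere
start: x=1 y=3 heading=up
step 1 (straight(1)): x=1 y=4 heading=up
step 2 (arc(right, 4)): x=5 y=8 heading=right
all 25 alternatives checked — unique.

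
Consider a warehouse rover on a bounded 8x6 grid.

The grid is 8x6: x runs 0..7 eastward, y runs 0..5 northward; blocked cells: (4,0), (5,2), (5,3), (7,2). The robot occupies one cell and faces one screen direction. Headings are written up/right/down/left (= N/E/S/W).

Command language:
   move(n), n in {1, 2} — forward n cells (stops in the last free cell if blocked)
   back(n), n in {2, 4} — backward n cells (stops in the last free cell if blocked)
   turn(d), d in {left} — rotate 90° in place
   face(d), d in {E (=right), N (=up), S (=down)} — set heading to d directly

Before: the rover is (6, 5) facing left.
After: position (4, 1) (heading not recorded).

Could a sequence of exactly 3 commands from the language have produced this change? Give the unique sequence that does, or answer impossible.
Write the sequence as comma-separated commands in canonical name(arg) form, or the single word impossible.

key: order matters: swapping move(2) and back(4) lands elsewhere
t0: (6, 5) facing left
step 1 (move(2)): (4, 5) facing left
step 2 (face(N)): (4, 5) facing up
step 3 (back(4)): (4, 1) facing up
all 512 alternatives checked — unique.

move(2), face(N), back(4)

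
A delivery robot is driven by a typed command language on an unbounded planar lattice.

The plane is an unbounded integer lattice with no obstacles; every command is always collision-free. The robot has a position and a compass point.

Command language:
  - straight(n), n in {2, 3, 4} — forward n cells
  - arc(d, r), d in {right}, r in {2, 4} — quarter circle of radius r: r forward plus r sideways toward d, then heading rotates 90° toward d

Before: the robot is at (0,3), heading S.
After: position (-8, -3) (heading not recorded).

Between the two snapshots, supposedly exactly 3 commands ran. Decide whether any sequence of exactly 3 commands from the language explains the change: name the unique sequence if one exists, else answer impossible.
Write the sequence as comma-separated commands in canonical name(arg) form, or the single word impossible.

key: order matters: swapping straight(2) and straight(4) lands elsewhere
begin: at (0,3), heading S
[1] after straight(2): at (0,1), heading S
[2] after arc(right, 4): at (-4,-3), heading W
[3] after straight(4): at (-8,-3), heading W
no other 3-command option fits: unique.

straight(2), arc(right, 4), straight(4)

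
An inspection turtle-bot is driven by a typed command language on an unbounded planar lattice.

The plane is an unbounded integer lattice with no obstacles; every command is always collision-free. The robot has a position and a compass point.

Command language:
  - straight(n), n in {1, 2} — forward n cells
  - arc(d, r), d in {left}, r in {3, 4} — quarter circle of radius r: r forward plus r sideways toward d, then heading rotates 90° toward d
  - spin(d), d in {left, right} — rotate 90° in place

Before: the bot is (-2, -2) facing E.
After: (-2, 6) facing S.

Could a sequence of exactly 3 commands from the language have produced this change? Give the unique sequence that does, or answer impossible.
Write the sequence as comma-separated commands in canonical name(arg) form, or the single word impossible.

key: position moved to (-2,6) AND the heading swung to S — translation plus rotation needed
start: (-2, -2) facing E
step 1 (arc(left, 4)): (2, 2) facing N
step 2 (arc(left, 4)): (-2, 6) facing W
step 3 (spin(left)): (-2, 6) facing S
uniquely the one of 216 3-step routes that fits.

arc(left, 4), arc(left, 4), spin(left)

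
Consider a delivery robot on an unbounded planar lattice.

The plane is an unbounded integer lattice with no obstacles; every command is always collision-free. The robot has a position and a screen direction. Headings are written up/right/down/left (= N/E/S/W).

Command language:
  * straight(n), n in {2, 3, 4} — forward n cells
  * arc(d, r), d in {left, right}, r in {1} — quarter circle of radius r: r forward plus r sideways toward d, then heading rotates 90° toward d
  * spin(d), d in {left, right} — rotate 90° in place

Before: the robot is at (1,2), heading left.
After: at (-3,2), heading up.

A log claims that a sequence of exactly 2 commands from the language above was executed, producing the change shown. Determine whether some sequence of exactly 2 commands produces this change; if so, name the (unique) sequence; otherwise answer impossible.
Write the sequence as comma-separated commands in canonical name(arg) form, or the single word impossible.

key: running spin(right) before straight(4) would end elsewhere — order is forced
start: at (1,2), heading left
step 1 (straight(4)): at (-3,2), heading left
step 2 (spin(right)): at (-3,2), heading up
no rival 2-sequence matches.

straight(4), spin(right)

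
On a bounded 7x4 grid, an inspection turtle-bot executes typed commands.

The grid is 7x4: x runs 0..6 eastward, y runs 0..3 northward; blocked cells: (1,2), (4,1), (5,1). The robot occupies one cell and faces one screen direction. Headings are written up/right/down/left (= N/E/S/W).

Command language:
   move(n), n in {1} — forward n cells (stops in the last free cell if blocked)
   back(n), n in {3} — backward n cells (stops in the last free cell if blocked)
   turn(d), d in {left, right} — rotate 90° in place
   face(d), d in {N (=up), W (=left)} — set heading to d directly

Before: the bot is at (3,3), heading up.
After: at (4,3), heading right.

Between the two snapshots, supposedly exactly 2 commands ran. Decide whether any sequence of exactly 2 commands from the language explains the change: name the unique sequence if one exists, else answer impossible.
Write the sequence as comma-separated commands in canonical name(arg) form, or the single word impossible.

turn(right), move(1)

key: running move(1) before turn(right) would end elsewhere — order is forced
begin: at (3,3), heading up
step 1 (turn(right)): at (3,3), heading right
step 2 (move(1)): at (4,3), heading right
all 36 alternatives checked — unique.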